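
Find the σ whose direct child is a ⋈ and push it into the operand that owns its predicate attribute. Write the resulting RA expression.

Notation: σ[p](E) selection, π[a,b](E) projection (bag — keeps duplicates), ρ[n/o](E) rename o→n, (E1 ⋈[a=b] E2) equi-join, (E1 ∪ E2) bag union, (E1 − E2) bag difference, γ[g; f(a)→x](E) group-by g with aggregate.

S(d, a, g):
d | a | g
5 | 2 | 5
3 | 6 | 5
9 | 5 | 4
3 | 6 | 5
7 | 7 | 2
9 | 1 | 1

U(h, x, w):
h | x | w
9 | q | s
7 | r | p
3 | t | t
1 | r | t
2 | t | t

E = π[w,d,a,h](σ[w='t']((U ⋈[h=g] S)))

σ filters on w, owned by the left side.
E' = π[w,d,a,h]((σ[w='t'](U) ⋈[h=g] S))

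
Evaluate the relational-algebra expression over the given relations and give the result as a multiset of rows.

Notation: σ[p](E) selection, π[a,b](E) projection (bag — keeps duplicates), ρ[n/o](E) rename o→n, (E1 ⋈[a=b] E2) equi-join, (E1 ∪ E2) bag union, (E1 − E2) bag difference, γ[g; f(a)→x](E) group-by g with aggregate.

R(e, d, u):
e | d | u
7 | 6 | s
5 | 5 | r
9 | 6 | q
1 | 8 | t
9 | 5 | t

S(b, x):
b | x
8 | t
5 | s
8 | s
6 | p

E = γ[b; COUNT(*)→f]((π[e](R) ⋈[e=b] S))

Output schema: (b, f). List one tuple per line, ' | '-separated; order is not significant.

Subexpression sizes:
  R → 5
  π[e](R) → 5
  S → 4
  (π[e](R) ⋈[e=b] S) → 1
  γ[b; COUNT(*)→f]((π[e](R) ⋈[e=b] S)) → 1

== RESULT ==
b | f
5 | 1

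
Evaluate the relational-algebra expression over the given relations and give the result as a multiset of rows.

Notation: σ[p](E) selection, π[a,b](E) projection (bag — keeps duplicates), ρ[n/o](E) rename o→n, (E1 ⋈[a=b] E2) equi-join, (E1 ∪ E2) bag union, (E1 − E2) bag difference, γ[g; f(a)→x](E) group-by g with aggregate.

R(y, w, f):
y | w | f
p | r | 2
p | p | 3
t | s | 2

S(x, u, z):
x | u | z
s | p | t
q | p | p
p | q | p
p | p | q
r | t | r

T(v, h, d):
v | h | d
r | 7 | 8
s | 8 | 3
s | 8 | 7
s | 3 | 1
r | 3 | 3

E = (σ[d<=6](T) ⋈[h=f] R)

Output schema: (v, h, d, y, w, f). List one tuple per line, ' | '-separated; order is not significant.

Stepwise |·|:
  T → 5
  σ[d<=6](T) → 3
  R → 3
  (σ[d<=6](T) ⋈[h=f] R) → 2

== RESULT ==
v | h | d | y | w | f
r | 3 | 3 | p | p | 3
s | 3 | 1 | p | p | 3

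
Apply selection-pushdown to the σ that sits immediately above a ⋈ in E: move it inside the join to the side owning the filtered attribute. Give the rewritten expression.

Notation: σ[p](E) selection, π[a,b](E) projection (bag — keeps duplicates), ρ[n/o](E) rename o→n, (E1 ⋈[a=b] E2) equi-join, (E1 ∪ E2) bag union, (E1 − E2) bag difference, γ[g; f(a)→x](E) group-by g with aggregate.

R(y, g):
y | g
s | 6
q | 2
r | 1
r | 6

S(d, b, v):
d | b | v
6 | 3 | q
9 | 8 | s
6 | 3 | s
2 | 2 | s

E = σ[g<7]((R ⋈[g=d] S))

σ filters on g, owned by the left side.
E' = (σ[g<7](R) ⋈[g=d] S)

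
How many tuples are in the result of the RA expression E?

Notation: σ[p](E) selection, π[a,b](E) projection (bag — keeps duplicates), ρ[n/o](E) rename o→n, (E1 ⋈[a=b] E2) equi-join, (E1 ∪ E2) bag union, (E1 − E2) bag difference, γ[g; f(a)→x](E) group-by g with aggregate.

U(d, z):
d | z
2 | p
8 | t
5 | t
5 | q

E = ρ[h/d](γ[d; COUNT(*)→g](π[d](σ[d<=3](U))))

Subexpression sizes:
  U → 4
  σ[d<=3](U) → 1
  π[d](σ[d<=3](U)) → 1
  γ[d; COUNT(*)→g](π[d](σ[d<=3](U))) → 1
  ρ[h/d](γ[d; COUNT(*)→g](π[d](σ[d<=3](U)))) → 1

|E| = 1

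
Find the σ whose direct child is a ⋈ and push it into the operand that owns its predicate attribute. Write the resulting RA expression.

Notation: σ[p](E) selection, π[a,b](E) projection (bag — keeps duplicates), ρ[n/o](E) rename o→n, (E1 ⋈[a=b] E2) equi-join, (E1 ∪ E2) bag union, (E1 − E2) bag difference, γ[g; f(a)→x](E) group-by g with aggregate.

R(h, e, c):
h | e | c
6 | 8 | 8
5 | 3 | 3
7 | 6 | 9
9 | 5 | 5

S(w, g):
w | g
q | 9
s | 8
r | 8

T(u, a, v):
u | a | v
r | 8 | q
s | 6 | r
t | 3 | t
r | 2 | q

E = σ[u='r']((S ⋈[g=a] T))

σ filters on u, owned by the right side.
E' = (S ⋈[g=a] σ[u='r'](T))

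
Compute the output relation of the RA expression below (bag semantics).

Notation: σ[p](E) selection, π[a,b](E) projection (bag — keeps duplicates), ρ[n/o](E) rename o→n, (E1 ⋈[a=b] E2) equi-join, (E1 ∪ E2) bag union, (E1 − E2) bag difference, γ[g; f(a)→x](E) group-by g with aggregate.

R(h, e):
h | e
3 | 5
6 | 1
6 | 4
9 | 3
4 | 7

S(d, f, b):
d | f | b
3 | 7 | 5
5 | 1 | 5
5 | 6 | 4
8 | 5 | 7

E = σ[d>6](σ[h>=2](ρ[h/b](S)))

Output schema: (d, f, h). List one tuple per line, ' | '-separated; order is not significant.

Per-node cardinality:
  S → 4
  ρ[h/b](S) → 4
  σ[h>=2](ρ[h/b](S)) → 4
  σ[d>6](σ[h>=2](ρ[h/b](S))) → 1

== RESULT ==
d | f | h
8 | 5 | 7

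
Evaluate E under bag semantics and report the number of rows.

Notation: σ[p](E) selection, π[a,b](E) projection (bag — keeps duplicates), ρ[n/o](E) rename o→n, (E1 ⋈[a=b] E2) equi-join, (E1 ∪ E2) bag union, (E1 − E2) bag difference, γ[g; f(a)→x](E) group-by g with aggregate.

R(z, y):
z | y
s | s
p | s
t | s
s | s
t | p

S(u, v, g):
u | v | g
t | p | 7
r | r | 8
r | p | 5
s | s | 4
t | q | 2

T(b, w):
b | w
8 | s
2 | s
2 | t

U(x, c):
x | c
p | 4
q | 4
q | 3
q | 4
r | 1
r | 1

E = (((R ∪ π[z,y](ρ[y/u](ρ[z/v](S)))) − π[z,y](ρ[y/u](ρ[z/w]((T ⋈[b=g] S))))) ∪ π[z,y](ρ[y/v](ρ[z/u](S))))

Per-node cardinality:
  R → 5
  S → 5
  ρ[z/v](S) → 5
  ρ[y/u](ρ[z/v](S)) → 5
  π[z,y](ρ[y/u](ρ[z/v](S))) → 5
  (R ∪ π[z,y](ρ[y/u](ρ[z/v](S)))) → 10
  T → 3
  S → 5
  (T ⋈[b=g] S) → 3
  ρ[z/w]((T ⋈[b=g] S)) → 3
  ρ[y/u](ρ[z/w]((T ⋈[b=g] S))) → 3
  π[z,y](ρ[y/u](ρ[z/w]((T ⋈[b=g] S)))) → 3
  ((R ∪ π[z,y](ρ[y/u](ρ[z/v](S)))) − π[z,y](ρ[y/u](ρ[z/w]((T ⋈[b=g] S))))) → 10
  S → 5
  ρ[z/u](S) → 5
  ρ[y/v](ρ[z/u](S)) → 5
  π[z,y](ρ[y/v](ρ[z/u](S))) → 5
  (((R ∪ π[z,y](ρ[y/u](ρ[z/v](S)))) − π[z,y](ρ[y/u](ρ[z/w]((T ⋈[b=g] S))))) ∪ π[z,y](ρ[y/v](ρ[z/u](S)))) → 15

|E| = 15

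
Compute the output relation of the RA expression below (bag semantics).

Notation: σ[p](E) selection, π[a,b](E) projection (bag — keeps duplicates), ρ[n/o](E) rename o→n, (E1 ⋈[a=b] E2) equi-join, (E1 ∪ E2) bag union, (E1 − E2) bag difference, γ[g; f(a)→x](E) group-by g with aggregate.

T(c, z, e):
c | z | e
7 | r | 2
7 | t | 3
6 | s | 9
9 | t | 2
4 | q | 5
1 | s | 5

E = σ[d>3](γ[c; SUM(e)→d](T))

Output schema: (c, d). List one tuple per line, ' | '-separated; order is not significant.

Subexpression sizes:
  T → 6
  γ[c; SUM(e)→d](T) → 5
  σ[d>3](γ[c; SUM(e)→d](T)) → 4

== RESULT ==
c | d
1 | 5
4 | 5
6 | 9
7 | 5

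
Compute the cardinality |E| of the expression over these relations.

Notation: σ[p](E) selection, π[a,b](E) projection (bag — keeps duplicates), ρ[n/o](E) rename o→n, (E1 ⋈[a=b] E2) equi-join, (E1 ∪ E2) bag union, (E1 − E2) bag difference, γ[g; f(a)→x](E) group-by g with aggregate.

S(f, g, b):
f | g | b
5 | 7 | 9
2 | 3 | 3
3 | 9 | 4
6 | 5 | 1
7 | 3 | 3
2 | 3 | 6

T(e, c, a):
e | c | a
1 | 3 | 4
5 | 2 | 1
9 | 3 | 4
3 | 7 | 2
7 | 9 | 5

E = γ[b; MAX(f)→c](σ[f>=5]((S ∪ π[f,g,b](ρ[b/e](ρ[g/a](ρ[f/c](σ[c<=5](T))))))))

Subexpression sizes:
  S → 6
  T → 5
  σ[c<=5](T) → 3
  ρ[f/c](σ[c<=5](T)) → 3
  ρ[g/a](ρ[f/c](σ[c<=5](T))) → 3
  ρ[b/e](ρ[g/a](ρ[f/c](σ[c<=5](T)))) → 3
  π[f,g,b](ρ[b/e](ρ[g/a](ρ[f/c](σ[c<=5](T))))) → 3
  (S ∪ π[f,g,b](ρ[b/e](ρ[g/a](ρ[f/c](σ[c<=5](T)))))) → 9
  σ[f>=5]((S ∪ π[f,g,b](ρ[b/e](ρ[g/a](ρ[f/c](σ[c<=5](T))))))) → 3
  γ[b; MAX(f)→c](σ[f>=5]((S ∪ π[f,g,b](ρ[b/e](ρ[g/a](ρ[f/c](σ[c<=5](T)))))))) → 3

|E| = 3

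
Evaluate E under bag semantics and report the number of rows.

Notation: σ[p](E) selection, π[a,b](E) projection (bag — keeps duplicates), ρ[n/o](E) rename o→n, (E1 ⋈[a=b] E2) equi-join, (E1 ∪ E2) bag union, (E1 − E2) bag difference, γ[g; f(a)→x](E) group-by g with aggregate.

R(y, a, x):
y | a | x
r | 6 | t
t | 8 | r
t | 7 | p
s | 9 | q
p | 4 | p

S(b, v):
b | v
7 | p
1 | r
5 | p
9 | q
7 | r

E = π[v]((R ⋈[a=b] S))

Per-node cardinality:
  R → 5
  S → 5
  (R ⋈[a=b] S) → 3
  π[v]((R ⋈[a=b] S)) → 3

|E| = 3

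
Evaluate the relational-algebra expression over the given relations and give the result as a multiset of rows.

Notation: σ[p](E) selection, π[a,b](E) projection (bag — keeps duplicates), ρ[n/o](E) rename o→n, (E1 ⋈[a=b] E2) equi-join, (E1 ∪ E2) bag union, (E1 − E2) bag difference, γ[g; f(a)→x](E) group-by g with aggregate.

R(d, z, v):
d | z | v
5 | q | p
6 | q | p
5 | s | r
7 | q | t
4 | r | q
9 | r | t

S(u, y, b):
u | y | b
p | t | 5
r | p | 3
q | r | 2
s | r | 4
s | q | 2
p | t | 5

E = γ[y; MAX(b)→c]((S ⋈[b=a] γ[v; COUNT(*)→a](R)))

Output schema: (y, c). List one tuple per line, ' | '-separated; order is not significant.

Stepwise |·|:
  S → 6
  R → 6
  γ[v; COUNT(*)→a](R) → 4
  (S ⋈[b=a] γ[v; COUNT(*)→a](R)) → 4
  γ[y; MAX(b)→c]((S ⋈[b=a] γ[v; COUNT(*)→a](R))) → 2

== RESULT ==
y | c
q | 2
r | 2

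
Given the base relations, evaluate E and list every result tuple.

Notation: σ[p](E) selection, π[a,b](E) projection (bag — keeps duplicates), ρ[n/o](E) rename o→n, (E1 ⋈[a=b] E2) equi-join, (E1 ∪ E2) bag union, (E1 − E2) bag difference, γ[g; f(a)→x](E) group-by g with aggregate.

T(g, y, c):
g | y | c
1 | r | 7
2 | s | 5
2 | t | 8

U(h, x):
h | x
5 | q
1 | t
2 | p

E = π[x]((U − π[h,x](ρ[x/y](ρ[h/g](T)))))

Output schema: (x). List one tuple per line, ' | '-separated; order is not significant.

Row counts bottom-up:
  U → 3
  T → 3
  ρ[h/g](T) → 3
  ρ[x/y](ρ[h/g](T)) → 3
  π[h,x](ρ[x/y](ρ[h/g](T))) → 3
  (U − π[h,x](ρ[x/y](ρ[h/g](T)))) → 3
  π[x]((U − π[h,x](ρ[x/y](ρ[h/g](T))))) → 3

== RESULT ==
x
p
q
t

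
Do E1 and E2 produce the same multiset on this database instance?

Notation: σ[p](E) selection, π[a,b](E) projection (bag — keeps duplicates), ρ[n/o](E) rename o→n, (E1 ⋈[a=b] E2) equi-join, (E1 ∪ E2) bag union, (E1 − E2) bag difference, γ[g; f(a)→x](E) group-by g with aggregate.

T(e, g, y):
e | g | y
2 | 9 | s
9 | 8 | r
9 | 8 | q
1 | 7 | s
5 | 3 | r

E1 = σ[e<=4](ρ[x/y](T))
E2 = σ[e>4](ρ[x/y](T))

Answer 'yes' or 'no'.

E1 stepwise |·|:
  T → 5
  ρ[x/y](T) → 5
  σ[e<=4](ρ[x/y](T)) → 2
E2 stepwise |·|:
  T → 5
  ρ[x/y](T) → 5
  σ[e>4](ρ[x/y](T)) → 3

E1 result:
e | g | x
1 | 7 | s
2 | 9 | s
E2 result:
e | g | x
5 | 3 | r
9 | 8 | q
9 | 8 | r
Witness: (2, 9, 's') appears 1× in E1 but 0× in E2.

no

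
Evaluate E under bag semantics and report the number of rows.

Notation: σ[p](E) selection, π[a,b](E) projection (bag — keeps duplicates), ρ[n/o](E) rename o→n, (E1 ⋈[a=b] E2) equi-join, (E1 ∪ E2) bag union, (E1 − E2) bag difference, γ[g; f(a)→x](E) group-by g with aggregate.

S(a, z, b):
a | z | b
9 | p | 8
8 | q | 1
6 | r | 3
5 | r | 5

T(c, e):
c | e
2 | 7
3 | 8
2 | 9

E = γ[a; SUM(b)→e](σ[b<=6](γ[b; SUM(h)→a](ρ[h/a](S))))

Subexpression sizes:
  S → 4
  ρ[h/a](S) → 4
  γ[b; SUM(h)→a](ρ[h/a](S)) → 4
  σ[b<=6](γ[b; SUM(h)→a](ρ[h/a](S))) → 3
  γ[a; SUM(b)→e](σ[b<=6](γ[b; SUM(h)→a](ρ[h/a](S)))) → 3

|E| = 3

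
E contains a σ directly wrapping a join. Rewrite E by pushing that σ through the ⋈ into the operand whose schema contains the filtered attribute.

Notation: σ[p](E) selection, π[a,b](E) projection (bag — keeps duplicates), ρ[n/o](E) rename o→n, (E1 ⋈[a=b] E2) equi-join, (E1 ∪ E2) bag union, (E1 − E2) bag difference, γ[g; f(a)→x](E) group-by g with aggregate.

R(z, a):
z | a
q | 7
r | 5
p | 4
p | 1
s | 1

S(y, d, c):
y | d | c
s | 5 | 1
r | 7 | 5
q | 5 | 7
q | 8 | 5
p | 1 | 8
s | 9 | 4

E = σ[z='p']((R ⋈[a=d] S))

σ filters on z, owned by the left side.
E' = (σ[z='p'](R) ⋈[a=d] S)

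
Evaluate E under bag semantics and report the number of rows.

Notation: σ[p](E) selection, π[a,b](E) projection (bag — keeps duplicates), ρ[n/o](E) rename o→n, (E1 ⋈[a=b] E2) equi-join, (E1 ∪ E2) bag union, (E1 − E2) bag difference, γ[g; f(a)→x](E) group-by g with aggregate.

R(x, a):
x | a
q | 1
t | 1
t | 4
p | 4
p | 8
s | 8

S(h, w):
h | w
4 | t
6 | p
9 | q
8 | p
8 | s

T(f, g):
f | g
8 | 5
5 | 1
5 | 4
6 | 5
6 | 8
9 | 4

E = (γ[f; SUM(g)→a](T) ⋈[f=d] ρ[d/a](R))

Row counts bottom-up:
  T → 6
  γ[f; SUM(g)→a](T) → 4
  R → 6
  ρ[d/a](R) → 6
  (γ[f; SUM(g)→a](T) ⋈[f=d] ρ[d/a](R)) → 2

|E| = 2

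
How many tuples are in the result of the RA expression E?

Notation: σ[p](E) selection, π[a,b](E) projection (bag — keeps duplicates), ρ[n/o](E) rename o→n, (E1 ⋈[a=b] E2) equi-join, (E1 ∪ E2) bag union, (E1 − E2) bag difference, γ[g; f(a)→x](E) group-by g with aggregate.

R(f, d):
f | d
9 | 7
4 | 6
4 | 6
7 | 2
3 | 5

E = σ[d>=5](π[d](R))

Per-node cardinality:
  R → 5
  π[d](R) → 5
  σ[d>=5](π[d](R)) → 4

|E| = 4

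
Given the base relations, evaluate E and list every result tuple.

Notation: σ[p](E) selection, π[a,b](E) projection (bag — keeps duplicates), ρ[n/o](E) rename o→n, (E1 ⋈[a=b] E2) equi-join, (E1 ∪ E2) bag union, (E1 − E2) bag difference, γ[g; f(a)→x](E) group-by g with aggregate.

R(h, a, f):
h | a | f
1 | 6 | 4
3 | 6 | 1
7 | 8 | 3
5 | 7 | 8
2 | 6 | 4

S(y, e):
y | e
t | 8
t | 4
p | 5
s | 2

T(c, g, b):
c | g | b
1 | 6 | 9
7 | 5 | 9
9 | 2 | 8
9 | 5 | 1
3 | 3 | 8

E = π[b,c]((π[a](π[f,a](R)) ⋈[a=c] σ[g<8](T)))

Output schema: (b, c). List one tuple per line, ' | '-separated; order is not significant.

Per-node cardinality:
  R → 5
  π[f,a](R) → 5
  π[a](π[f,a](R)) → 5
  T → 5
  σ[g<8](T) → 5
  (π[a](π[f,a](R)) ⋈[a=c] σ[g<8](T)) → 1
  π[b,c]((π[a](π[f,a](R)) ⋈[a=c] σ[g<8](T))) → 1

== RESULT ==
b | c
9 | 7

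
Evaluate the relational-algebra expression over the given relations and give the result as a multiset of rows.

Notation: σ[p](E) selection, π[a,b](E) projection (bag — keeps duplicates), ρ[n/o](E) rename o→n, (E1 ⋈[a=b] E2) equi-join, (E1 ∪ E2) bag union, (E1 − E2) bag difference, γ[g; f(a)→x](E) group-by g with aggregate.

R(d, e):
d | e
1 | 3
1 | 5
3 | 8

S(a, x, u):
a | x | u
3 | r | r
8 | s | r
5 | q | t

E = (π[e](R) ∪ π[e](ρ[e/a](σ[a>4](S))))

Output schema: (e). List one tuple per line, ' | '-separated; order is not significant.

Row counts bottom-up:
  R → 3
  π[e](R) → 3
  S → 3
  σ[a>4](S) → 2
  ρ[e/a](σ[a>4](S)) → 2
  π[e](ρ[e/a](σ[a>4](S))) → 2
  (π[e](R) ∪ π[e](ρ[e/a](σ[a>4](S)))) → 5

== RESULT ==
e
3
5
5
8
8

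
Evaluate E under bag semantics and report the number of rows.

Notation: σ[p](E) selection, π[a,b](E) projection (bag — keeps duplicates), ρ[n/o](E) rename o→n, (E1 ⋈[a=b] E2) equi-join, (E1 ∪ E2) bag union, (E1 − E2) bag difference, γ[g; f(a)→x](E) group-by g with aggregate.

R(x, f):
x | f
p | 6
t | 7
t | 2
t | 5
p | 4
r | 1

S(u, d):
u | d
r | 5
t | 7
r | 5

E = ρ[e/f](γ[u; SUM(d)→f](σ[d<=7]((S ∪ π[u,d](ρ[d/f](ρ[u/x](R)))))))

Per-node cardinality:
  S → 3
  R → 6
  ρ[u/x](R) → 6
  ρ[d/f](ρ[u/x](R)) → 6
  π[u,d](ρ[d/f](ρ[u/x](R))) → 6
  (S ∪ π[u,d](ρ[d/f](ρ[u/x](R)))) → 9
  σ[d<=7]((S ∪ π[u,d](ρ[d/f](ρ[u/x](R))))) → 9
  γ[u; SUM(d)→f](σ[d<=7]((S ∪ π[u,d](ρ[d/f](ρ[u/x](R)))))) → 3
  ρ[e/f](γ[u; SUM(d)→f](σ[d<=7]((S ∪ π[u,d](ρ[d/f](ρ[u/x](R))))))) → 3

|E| = 3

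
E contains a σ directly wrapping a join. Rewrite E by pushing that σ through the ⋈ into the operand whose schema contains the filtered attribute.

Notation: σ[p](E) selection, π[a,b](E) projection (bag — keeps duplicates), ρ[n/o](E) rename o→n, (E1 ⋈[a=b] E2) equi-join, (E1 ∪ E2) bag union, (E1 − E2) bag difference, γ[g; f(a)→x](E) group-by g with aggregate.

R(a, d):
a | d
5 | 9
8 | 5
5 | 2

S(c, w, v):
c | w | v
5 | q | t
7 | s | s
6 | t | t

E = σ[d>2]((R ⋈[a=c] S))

σ filters on d, owned by the left side.
E' = (σ[d>2](R) ⋈[a=c] S)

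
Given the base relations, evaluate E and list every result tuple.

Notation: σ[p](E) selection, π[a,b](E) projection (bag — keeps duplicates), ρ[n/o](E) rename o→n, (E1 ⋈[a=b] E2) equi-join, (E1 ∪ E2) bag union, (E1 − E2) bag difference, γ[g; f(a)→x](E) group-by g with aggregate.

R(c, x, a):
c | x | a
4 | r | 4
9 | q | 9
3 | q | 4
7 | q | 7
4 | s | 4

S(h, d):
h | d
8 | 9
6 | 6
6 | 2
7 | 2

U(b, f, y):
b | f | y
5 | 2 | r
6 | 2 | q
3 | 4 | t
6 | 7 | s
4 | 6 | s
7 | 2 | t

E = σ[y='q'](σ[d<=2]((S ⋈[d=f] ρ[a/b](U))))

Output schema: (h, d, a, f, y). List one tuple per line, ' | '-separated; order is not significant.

Subexpression sizes:
  S → 4
  U → 6
  ρ[a/b](U) → 6
  (S ⋈[d=f] ρ[a/b](U)) → 7
  σ[d<=2]((S ⋈[d=f] ρ[a/b](U))) → 6
  σ[y='q'](σ[d<=2]((S ⋈[d=f] ρ[a/b](U)))) → 2

== RESULT ==
h | d | a | f | y
6 | 2 | 6 | 2 | q
7 | 2 | 6 | 2 | q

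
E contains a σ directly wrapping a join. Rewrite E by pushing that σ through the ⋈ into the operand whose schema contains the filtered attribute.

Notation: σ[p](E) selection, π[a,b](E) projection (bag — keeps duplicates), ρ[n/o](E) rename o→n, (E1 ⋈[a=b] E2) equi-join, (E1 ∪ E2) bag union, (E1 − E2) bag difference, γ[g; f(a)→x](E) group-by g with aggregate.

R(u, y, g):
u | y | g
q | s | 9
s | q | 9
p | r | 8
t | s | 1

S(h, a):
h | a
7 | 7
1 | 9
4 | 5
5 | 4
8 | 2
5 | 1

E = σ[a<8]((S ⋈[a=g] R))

σ filters on a, owned by the left side.
E' = (σ[a<8](S) ⋈[a=g] R)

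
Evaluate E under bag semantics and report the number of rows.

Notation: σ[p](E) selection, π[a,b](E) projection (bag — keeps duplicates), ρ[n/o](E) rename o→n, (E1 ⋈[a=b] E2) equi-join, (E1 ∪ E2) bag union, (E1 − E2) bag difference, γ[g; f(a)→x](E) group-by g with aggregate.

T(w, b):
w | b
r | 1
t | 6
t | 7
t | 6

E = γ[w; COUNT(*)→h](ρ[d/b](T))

Per-node cardinality:
  T → 4
  ρ[d/b](T) → 4
  γ[w; COUNT(*)→h](ρ[d/b](T)) → 2

|E| = 2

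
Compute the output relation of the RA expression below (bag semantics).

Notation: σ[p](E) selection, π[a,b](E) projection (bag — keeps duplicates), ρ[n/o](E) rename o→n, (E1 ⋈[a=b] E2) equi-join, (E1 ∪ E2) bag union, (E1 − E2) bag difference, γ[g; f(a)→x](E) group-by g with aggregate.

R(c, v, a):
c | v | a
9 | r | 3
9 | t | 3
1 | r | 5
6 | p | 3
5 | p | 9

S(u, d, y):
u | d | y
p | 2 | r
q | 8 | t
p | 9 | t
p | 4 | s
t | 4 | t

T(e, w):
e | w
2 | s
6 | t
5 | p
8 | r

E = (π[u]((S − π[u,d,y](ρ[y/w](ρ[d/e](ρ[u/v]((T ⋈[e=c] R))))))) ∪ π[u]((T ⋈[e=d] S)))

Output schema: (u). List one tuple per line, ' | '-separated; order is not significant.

Subexpression sizes:
  S → 5
  T → 4
  R → 5
  (T ⋈[e=c] R) → 2
  ρ[u/v]((T ⋈[e=c] R)) → 2
  ρ[d/e](ρ[u/v]((T ⋈[e=c] R))) → 2
  ρ[y/w](ρ[d/e](ρ[u/v]((T ⋈[e=c] R)))) → 2
  π[u,d,y](ρ[y/w](ρ[d/e](ρ[u/v]((T ⋈[e=c] R))))) → 2
  (S − π[u,d,y](ρ[y/w](ρ[d/e](ρ[u/v]((T ⋈[e=c] R)))))) → 5
  π[u]((S − π[u,d,y](ρ[y/w](ρ[d/e](ρ[u/v]((T ⋈[e=c] R))))))) → 5
  T → 4
  S → 5
  (T ⋈[e=d] S) → 2
  π[u]((T ⋈[e=d] S)) → 2
  (π[u]((S − π[u,d,y](ρ[y/w](ρ[d/e](ρ[u/v]((T ⋈[e=c] R))))))) ∪ π[u]((T ⋈[e=d] S))) → 7

== RESULT ==
u
p
p
p
p
q
q
t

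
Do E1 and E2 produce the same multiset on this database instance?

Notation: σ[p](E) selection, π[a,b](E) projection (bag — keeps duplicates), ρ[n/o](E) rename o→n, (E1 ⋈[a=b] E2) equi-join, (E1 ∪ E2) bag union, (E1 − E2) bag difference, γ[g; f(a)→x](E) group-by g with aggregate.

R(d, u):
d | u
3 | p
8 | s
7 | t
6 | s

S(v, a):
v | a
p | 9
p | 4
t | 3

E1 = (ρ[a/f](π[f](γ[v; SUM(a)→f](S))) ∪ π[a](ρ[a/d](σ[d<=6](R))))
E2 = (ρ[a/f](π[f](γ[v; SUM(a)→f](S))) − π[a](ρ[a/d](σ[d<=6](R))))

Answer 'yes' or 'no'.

E1 row counts bottom-up:
  S → 3
  γ[v; SUM(a)→f](S) → 2
  π[f](γ[v; SUM(a)→f](S)) → 2
  ρ[a/f](π[f](γ[v; SUM(a)→f](S))) → 2
  R → 4
  σ[d<=6](R) → 2
  ρ[a/d](σ[d<=6](R)) → 2
  π[a](ρ[a/d](σ[d<=6](R))) → 2
  (ρ[a/f](π[f](γ[v; SUM(a)→f](S))) ∪ π[a](ρ[a/d](σ[d<=6](R)))) → 4
E2 row counts bottom-up:
  S → 3
  γ[v; SUM(a)→f](S) → 2
  π[f](γ[v; SUM(a)→f](S)) → 2
  ρ[a/f](π[f](γ[v; SUM(a)→f](S))) → 2
  R → 4
  σ[d<=6](R) → 2
  ρ[a/d](σ[d<=6](R)) → 2
  π[a](ρ[a/d](σ[d<=6](R))) → 2
  (ρ[a/f](π[f](γ[v; SUM(a)→f](S))) − π[a](ρ[a/d](σ[d<=6](R)))) → 1

E1 result:
a
3
3
6
13
E2 result:
a
13
Witness: (6,) appears 1× in E1 but 0× in E2.

no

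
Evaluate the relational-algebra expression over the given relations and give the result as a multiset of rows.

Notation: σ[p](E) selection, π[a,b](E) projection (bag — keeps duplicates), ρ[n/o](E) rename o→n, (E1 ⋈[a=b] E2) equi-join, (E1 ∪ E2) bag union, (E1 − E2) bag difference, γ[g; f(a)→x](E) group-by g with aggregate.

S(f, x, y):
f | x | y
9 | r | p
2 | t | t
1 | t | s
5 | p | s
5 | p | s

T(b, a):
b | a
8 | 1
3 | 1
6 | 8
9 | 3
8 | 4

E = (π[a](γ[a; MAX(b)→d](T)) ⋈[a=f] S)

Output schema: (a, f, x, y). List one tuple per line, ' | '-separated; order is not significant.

Row counts bottom-up:
  T → 5
  γ[a; MAX(b)→d](T) → 4
  π[a](γ[a; MAX(b)→d](T)) → 4
  S → 5
  (π[a](γ[a; MAX(b)→d](T)) ⋈[a=f] S) → 1

== RESULT ==
a | f | x | y
1 | 1 | t | s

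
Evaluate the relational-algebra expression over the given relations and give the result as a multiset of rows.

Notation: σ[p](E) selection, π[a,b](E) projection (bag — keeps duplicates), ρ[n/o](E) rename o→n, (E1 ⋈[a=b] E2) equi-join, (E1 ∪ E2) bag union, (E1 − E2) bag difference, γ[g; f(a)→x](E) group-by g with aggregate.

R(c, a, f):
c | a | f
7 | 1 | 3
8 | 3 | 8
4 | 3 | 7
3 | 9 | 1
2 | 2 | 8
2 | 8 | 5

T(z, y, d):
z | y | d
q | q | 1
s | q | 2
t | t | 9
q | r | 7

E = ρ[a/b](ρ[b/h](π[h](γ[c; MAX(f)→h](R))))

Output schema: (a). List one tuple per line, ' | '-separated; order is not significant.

Subexpression sizes:
  R → 6
  γ[c; MAX(f)→h](R) → 5
  π[h](γ[c; MAX(f)→h](R)) → 5
  ρ[b/h](π[h](γ[c; MAX(f)→h](R))) → 5
  ρ[a/b](ρ[b/h](π[h](γ[c; MAX(f)→h](R)))) → 5

== RESULT ==
a
1
3
7
8
8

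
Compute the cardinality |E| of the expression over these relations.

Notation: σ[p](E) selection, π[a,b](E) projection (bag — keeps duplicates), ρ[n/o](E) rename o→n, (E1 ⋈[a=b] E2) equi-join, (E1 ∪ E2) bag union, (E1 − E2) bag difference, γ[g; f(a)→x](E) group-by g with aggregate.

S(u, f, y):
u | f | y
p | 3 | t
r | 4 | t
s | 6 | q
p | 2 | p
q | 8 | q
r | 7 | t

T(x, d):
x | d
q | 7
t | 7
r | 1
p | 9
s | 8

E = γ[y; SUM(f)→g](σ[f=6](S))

Subexpression sizes:
  S → 6
  σ[f=6](S) → 1
  γ[y; SUM(f)→g](σ[f=6](S)) → 1

|E| = 1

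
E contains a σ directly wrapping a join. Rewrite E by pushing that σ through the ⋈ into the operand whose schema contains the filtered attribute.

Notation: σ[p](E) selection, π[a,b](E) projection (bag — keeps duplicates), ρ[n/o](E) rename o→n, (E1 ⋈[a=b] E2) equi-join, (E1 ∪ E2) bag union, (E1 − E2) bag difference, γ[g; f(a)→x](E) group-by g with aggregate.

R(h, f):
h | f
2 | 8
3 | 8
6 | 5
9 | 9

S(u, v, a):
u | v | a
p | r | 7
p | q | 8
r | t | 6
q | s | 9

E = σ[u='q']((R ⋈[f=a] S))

σ filters on u, owned by the right side.
E' = (R ⋈[f=a] σ[u='q'](S))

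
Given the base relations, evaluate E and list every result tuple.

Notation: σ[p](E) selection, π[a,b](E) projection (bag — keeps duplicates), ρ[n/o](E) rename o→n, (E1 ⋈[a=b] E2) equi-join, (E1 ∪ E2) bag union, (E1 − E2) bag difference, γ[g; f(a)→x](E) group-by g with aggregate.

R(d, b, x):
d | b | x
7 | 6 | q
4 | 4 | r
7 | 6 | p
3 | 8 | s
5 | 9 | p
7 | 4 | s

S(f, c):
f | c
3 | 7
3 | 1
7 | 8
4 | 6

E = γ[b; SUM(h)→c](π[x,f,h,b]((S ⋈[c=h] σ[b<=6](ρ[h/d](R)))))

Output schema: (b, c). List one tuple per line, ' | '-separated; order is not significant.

Per-node cardinality:
  S → 4
  R → 6
  ρ[h/d](R) → 6
  σ[b<=6](ρ[h/d](R)) → 4
  (S ⋈[c=h] σ[b<=6](ρ[h/d](R))) → 3
  π[x,f,h,b]((S ⋈[c=h] σ[b<=6](ρ[h/d](R)))) → 3
  γ[b; SUM(h)→c](π[x,f,h,b]((S ⋈[c=h] σ[b<=6](ρ[h/d](R))))) → 2

== RESULT ==
b | c
4 | 7
6 | 14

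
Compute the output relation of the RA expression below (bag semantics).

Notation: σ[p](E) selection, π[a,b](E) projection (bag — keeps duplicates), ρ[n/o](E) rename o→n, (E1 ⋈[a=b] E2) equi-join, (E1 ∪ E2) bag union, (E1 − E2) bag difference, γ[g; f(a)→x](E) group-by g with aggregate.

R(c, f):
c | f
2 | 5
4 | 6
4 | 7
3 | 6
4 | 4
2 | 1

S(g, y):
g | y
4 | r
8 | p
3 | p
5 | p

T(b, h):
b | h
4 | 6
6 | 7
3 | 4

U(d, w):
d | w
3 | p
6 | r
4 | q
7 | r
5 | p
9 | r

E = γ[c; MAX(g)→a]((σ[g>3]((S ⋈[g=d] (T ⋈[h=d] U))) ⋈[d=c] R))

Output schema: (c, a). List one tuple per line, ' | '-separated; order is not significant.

Per-node cardinality:
  S → 4
  T → 3
  U → 6
  (T ⋈[h=d] U) → 3
  (S ⋈[g=d] (T ⋈[h=d] U)) → 1
  σ[g>3]((S ⋈[g=d] (T ⋈[h=d] U))) → 1
  R → 6
  (σ[g>3]((S ⋈[g=d] (T ⋈[h=d] U))) ⋈[d=c] R) → 3
  γ[c; MAX(g)→a]((σ[g>3]((S ⋈[g=d] (T ⋈[h=d] U))) ⋈[d=c] R)) → 1

== RESULT ==
c | a
4 | 4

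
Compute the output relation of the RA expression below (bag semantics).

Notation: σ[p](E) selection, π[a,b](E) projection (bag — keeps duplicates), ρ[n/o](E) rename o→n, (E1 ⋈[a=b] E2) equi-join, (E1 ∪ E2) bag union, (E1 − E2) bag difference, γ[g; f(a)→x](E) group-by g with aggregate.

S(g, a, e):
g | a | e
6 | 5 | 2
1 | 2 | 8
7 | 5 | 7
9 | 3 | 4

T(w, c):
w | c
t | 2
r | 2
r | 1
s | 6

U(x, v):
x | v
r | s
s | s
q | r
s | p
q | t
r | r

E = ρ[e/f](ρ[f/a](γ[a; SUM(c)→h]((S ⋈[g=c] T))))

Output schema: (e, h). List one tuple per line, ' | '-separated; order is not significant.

Per-node cardinality:
  S → 4
  T → 4
  (S ⋈[g=c] T) → 2
  γ[a; SUM(c)→h]((S ⋈[g=c] T)) → 2
  ρ[f/a](γ[a; SUM(c)→h]((S ⋈[g=c] T))) → 2
  ρ[e/f](ρ[f/a](γ[a; SUM(c)→h]((S ⋈[g=c] T)))) → 2

== RESULT ==
e | h
2 | 1
5 | 6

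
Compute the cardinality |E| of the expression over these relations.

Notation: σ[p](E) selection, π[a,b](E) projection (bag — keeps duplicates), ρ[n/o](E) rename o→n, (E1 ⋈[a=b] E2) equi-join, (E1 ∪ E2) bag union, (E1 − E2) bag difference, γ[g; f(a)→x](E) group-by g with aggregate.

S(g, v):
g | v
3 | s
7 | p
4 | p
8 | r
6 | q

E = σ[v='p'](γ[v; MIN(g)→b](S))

Stepwise |·|:
  S → 5
  γ[v; MIN(g)→b](S) → 4
  σ[v='p'](γ[v; MIN(g)→b](S)) → 1

|E| = 1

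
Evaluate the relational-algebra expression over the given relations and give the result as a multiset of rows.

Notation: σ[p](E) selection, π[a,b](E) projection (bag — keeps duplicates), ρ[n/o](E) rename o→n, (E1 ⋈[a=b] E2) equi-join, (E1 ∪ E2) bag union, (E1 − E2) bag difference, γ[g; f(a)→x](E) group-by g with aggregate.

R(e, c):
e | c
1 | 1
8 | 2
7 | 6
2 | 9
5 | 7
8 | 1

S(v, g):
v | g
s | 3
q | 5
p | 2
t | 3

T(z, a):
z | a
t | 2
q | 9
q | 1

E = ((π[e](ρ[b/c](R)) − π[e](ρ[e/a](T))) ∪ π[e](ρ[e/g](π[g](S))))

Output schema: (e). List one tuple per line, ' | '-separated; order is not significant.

Subexpression sizes:
  R → 6
  ρ[b/c](R) → 6
  π[e](ρ[b/c](R)) → 6
  T → 3
  ρ[e/a](T) → 3
  π[e](ρ[e/a](T)) → 3
  (π[e](ρ[b/c](R)) − π[e](ρ[e/a](T))) → 4
  S → 4
  π[g](S) → 4
  ρ[e/g](π[g](S)) → 4
  π[e](ρ[e/g](π[g](S))) → 4
  ((π[e](ρ[b/c](R)) − π[e](ρ[e/a](T))) ∪ π[e](ρ[e/g](π[g](S)))) → 8

== RESULT ==
e
2
3
3
5
5
7
8
8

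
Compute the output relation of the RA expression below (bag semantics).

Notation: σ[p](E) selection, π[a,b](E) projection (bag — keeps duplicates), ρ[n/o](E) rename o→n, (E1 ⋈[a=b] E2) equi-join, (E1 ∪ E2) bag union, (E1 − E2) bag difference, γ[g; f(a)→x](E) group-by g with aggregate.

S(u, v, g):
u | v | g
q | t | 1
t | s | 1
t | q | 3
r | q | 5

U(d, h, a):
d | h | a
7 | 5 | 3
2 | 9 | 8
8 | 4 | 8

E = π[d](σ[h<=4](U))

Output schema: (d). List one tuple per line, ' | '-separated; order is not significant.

Stepwise |·|:
  U → 3
  σ[h<=4](U) → 1
  π[d](σ[h<=4](U)) → 1

== RESULT ==
d
8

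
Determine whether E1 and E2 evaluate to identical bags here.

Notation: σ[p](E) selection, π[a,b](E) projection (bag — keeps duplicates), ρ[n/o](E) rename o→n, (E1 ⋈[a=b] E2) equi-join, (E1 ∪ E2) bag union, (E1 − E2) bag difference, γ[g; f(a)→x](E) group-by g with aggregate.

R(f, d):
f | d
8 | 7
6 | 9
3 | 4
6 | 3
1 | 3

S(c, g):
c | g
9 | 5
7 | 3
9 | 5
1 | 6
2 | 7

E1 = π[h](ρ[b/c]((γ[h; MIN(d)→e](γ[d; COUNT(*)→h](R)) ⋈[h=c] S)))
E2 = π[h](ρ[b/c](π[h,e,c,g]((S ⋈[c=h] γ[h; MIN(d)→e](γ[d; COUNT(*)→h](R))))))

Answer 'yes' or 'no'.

E1 per-node cardinality:
  R → 5
  γ[d; COUNT(*)→h](R) → 4
  γ[h; MIN(d)→e](γ[d; COUNT(*)→h](R)) → 2
  S → 5
  (γ[h; MIN(d)→e](γ[d; COUNT(*)→h](R)) ⋈[h=c] S) → 2
  ρ[b/c]((γ[h; MIN(d)→e](γ[d; COUNT(*)→h](R)) ⋈[h=c] S)) → 2
  π[h](ρ[b/c]((γ[h; MIN(d)→e](γ[d; COUNT(*)→h](R)) ⋈[h=c] S))) → 2
E2 per-node cardinality:
  S → 5
  R → 5
  γ[d; COUNT(*)→h](R) → 4
  γ[h; MIN(d)→e](γ[d; COUNT(*)→h](R)) → 2
  (S ⋈[c=h] γ[h; MIN(d)→e](γ[d; COUNT(*)→h](R))) → 2
  π[h,e,c,g]((S ⋈[c=h] γ[h; MIN(d)→e](γ[d; COUNT(*)→h](R)))) → 2
  ρ[b/c](π[h,e,c,g]((S ⋈[c=h] γ[h; MIN(d)→e](γ[d; COUNT(*)→h](R))))) → 2
  π[h](ρ[b/c](π[h,e,c,g]((S ⋈[c=h] γ[h; MIN(d)→e](γ[d; COUNT(*)→h](R)))))) → 2

E1 and E2 produce the same multiset:
h
1
2

yes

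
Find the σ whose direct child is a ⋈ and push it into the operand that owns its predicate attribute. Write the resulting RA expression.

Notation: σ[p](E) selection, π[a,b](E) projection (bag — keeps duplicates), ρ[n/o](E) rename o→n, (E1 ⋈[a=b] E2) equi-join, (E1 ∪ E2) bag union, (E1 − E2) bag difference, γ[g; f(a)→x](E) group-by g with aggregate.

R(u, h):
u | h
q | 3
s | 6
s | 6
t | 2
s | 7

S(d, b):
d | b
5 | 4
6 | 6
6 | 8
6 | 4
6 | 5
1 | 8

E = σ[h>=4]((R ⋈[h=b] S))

σ filters on h, owned by the left side.
E' = (σ[h>=4](R) ⋈[h=b] S)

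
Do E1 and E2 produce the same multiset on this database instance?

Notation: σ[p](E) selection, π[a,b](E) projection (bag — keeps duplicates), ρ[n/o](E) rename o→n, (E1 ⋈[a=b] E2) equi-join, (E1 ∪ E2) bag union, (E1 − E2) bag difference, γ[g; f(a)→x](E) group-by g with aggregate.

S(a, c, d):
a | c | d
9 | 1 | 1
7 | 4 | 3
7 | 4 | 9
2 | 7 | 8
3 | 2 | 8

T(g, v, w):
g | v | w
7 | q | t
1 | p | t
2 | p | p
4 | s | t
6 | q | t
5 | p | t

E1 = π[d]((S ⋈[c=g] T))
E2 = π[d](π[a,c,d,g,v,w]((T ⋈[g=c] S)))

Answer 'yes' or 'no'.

E1 per-node cardinality:
  S → 5
  T → 6
  (S ⋈[c=g] T) → 5
  π[d]((S ⋈[c=g] T)) → 5
E2 per-node cardinality:
  T → 6
  S → 5
  (T ⋈[g=c] S) → 5
  π[a,c,d,g,v,w]((T ⋈[g=c] S)) → 5
  π[d](π[a,c,d,g,v,w]((T ⋈[g=c] S))) → 5

E1 and E2 produce the same multiset:
d
1
3
8
8
9

yes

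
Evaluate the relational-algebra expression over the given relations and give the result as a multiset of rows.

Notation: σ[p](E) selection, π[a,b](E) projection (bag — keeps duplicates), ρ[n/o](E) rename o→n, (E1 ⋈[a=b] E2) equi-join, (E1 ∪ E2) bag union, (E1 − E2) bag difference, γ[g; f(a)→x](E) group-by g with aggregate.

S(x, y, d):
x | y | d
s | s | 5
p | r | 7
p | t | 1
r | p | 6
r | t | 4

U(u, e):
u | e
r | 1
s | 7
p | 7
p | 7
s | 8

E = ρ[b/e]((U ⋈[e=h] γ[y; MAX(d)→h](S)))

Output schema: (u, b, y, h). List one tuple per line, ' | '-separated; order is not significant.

Row counts bottom-up:
  U → 5
  S → 5
  γ[y; MAX(d)→h](S) → 4
  (U ⋈[e=h] γ[y; MAX(d)→h](S)) → 3
  ρ[b/e]((U ⋈[e=h] γ[y; MAX(d)→h](S))) → 3

== RESULT ==
u | b | y | h
p | 7 | r | 7
p | 7 | r | 7
s | 7 | r | 7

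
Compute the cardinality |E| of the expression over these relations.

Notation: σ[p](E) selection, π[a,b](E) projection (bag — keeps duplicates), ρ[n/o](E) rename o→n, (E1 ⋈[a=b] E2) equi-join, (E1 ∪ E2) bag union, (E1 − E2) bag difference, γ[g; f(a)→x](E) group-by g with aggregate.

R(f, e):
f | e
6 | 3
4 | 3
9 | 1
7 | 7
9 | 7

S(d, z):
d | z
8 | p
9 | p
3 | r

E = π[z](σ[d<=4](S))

Subexpression sizes:
  S → 3
  σ[d<=4](S) → 1
  π[z](σ[d<=4](S)) → 1

|E| = 1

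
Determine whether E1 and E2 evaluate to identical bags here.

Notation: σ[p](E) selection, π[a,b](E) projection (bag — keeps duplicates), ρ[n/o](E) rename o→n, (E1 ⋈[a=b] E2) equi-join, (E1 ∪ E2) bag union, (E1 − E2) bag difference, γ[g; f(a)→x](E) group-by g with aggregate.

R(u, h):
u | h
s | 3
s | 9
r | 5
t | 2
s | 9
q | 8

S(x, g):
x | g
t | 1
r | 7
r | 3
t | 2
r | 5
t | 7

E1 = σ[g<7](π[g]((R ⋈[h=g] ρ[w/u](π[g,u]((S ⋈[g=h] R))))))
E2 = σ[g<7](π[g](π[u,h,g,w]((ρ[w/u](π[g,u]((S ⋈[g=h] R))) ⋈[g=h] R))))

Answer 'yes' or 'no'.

E1 row counts bottom-up:
  R → 6
  S → 6
  R → 6
  (S ⋈[g=h] R) → 3
  π[g,u]((S ⋈[g=h] R)) → 3
  ρ[w/u](π[g,u]((S ⋈[g=h] R))) → 3
  (R ⋈[h=g] ρ[w/u](π[g,u]((S ⋈[g=h] R)))) → 3
  π[g]((R ⋈[h=g] ρ[w/u](π[g,u]((S ⋈[g=h] R))))) → 3
  σ[g<7](π[g]((R ⋈[h=g] ρ[w/u](π[g,u]((S ⋈[g=h] R)))))) → 3
E2 row counts bottom-up:
  S → 6
  R → 6
  (S ⋈[g=h] R) → 3
  π[g,u]((S ⋈[g=h] R)) → 3
  ρ[w/u](π[g,u]((S ⋈[g=h] R))) → 3
  R → 6
  (ρ[w/u](π[g,u]((S ⋈[g=h] R))) ⋈[g=h] R) → 3
  π[u,h,g,w]((ρ[w/u](π[g,u]((S ⋈[g=h] R))) ⋈[g=h] R)) → 3
  π[g](π[u,h,g,w]((ρ[w/u](π[g,u]((S ⋈[g=h] R))) ⋈[g=h] R))) → 3
  σ[g<7](π[g](π[u,h,g,w]((ρ[w/u](π[g,u]((S ⋈[g=h] R))) ⋈[g=h] R)))) → 3

E1 and E2 produce the same multiset:
g
2
3
5

yes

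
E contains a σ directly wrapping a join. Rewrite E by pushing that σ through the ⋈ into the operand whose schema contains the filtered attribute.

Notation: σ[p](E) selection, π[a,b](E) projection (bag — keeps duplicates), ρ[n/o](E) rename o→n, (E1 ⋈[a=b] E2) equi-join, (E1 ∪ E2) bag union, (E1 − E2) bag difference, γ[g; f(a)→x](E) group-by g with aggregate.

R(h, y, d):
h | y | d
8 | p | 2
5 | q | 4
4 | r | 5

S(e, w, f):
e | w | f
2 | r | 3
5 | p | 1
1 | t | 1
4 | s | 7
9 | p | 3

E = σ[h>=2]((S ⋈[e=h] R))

σ filters on h, owned by the right side.
E' = (S ⋈[e=h] σ[h>=2](R))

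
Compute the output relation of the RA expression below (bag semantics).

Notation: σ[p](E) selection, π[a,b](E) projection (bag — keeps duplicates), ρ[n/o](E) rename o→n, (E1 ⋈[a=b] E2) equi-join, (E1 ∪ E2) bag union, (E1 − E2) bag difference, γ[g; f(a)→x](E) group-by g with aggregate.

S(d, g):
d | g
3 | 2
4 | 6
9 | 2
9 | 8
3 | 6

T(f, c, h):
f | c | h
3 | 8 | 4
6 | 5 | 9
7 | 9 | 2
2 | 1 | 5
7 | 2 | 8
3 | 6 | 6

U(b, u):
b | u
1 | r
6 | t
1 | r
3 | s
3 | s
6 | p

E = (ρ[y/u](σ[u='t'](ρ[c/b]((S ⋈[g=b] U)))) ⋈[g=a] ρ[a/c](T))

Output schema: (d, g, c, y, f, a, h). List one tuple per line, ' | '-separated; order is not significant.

Stepwise |·|:
  S → 5
  U → 6
  (S ⋈[g=b] U) → 4
  ρ[c/b]((S ⋈[g=b] U)) → 4
  σ[u='t'](ρ[c/b]((S ⋈[g=b] U))) → 2
  ρ[y/u](σ[u='t'](ρ[c/b]((S ⋈[g=b] U)))) → 2
  T → 6
  ρ[a/c](T) → 6
  (ρ[y/u](σ[u='t'](ρ[c/b]((S ⋈[g=b] U)))) ⋈[g=a] ρ[a/c](T)) → 2

== RESULT ==
d | g | c | y | f | a | h
3 | 6 | 6 | t | 3 | 6 | 6
4 | 6 | 6 | t | 3 | 6 | 6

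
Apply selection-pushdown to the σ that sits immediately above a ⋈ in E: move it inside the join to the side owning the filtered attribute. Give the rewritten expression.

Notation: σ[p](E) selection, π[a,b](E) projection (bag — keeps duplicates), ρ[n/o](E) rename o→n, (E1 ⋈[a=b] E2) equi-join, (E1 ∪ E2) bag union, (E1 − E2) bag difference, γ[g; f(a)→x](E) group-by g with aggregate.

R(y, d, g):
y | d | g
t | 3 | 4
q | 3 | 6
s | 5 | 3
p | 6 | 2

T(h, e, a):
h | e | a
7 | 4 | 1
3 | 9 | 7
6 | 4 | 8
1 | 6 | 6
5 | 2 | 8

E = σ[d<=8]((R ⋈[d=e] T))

σ filters on d, owned by the left side.
E' = (σ[d<=8](R) ⋈[d=e] T)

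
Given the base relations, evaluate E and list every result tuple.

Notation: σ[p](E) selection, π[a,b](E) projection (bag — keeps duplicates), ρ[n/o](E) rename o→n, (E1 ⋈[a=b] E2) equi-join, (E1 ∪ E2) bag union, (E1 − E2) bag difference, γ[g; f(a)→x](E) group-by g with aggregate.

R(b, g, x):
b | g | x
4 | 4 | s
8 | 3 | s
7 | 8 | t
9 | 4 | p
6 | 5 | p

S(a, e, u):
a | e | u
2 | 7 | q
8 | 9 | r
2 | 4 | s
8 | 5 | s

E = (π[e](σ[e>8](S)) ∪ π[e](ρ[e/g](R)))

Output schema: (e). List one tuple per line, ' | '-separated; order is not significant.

Row counts bottom-up:
  S → 4
  σ[e>8](S) → 1
  π[e](σ[e>8](S)) → 1
  R → 5
  ρ[e/g](R) → 5
  π[e](ρ[e/g](R)) → 5
  (π[e](σ[e>8](S)) ∪ π[e](ρ[e/g](R))) → 6

== RESULT ==
e
3
4
4
5
8
9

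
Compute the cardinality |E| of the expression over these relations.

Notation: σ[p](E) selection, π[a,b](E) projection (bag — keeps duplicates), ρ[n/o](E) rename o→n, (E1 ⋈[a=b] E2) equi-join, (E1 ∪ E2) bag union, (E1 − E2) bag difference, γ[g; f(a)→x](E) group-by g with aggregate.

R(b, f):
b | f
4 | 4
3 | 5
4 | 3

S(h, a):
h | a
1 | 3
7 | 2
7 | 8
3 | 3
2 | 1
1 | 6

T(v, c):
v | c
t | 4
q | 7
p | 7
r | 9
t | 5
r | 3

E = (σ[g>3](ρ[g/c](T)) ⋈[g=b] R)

Stepwise |·|:
  T → 6
  ρ[g/c](T) → 6
  σ[g>3](ρ[g/c](T)) → 5
  R → 3
  (σ[g>3](ρ[g/c](T)) ⋈[g=b] R) → 2

|E| = 2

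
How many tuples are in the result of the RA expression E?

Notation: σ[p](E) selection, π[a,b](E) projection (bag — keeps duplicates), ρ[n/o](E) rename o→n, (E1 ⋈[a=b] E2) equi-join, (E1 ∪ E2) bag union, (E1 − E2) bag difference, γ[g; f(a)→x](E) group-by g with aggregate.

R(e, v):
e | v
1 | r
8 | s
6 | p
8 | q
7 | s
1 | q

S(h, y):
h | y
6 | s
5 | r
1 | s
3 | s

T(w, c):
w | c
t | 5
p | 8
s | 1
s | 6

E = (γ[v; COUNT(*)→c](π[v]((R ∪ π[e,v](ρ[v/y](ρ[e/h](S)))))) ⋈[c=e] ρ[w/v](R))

Row counts bottom-up:
  R → 6
  S → 4
  ρ[e/h](S) → 4
  ρ[v/y](ρ[e/h](S)) → 4
  π[e,v](ρ[v/y](ρ[e/h](S))) → 4
  (R ∪ π[e,v](ρ[v/y](ρ[e/h](S)))) → 10
  π[v]((R ∪ π[e,v](ρ[v/y](ρ[e/h](S))))) → 10
  γ[v; COUNT(*)→c](π[v]((R ∪ π[e,v](ρ[v/y](ρ[e/h](S)))))) → 4
  R → 6
  ρ[w/v](R) → 6
  (γ[v; COUNT(*)→c](π[v]((R ∪ π[e,v](ρ[v/y](ρ[e/h](S)))))) ⋈[c=e] ρ[w/v](R)) → 2

|E| = 2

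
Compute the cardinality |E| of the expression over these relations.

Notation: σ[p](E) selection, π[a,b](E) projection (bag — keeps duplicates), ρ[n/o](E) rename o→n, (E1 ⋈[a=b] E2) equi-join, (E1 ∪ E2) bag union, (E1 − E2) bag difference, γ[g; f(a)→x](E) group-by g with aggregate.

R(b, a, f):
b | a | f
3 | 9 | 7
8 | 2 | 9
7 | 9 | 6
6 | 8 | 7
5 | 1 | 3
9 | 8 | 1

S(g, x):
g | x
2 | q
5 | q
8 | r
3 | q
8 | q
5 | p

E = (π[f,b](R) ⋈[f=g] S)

Per-node cardinality:
  R → 6
  π[f,b](R) → 6
  S → 6
  (π[f,b](R) ⋈[f=g] S) → 1

|E| = 1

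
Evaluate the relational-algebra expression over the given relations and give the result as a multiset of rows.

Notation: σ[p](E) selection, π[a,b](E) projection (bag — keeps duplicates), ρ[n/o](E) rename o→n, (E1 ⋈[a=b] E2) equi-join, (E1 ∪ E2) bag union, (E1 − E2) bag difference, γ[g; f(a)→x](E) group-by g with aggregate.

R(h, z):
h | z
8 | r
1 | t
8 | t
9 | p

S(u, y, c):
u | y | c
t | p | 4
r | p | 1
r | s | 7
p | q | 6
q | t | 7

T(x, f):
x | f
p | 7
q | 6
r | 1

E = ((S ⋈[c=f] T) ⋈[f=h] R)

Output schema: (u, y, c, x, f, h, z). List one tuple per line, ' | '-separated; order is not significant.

Stepwise |·|:
  S → 5
  T → 3
  (S ⋈[c=f] T) → 4
  R → 4
  ((S ⋈[c=f] T) ⋈[f=h] R) → 1

== RESULT ==
u | y | c | x | f | h | z
r | p | 1 | r | 1 | 1 | t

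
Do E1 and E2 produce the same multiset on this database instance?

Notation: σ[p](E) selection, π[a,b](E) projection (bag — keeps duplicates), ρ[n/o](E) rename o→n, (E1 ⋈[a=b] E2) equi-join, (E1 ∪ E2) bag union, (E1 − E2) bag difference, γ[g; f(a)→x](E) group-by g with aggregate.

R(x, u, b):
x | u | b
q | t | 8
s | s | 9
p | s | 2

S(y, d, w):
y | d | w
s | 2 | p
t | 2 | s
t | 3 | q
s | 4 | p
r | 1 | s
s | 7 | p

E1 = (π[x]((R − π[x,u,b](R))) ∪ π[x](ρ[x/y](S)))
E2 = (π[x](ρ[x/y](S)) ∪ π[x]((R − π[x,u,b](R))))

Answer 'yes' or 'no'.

E1 stepwise |·|:
  R → 3
  R → 3
  π[x,u,b](R) → 3
  (R − π[x,u,b](R)) → 0
  π[x]((R − π[x,u,b](R))) → 0
  S → 6
  ρ[x/y](S) → 6
  π[x](ρ[x/y](S)) → 6
  (π[x]((R − π[x,u,b](R))) ∪ π[x](ρ[x/y](S))) → 6
E2 stepwise |·|:
  S → 6
  ρ[x/y](S) → 6
  π[x](ρ[x/y](S)) → 6
  R → 3
  R → 3
  π[x,u,b](R) → 3
  (R − π[x,u,b](R)) → 0
  π[x]((R − π[x,u,b](R))) → 0
  (π[x](ρ[x/y](S)) ∪ π[x]((R − π[x,u,b](R)))) → 6

E1 and E2 produce the same multiset:
x
r
s
s
s
t
t

yes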